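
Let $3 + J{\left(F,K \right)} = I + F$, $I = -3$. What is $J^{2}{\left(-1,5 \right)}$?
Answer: $49$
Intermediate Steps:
$J{\left(F,K \right)} = -6 + F$ ($J{\left(F,K \right)} = -3 + \left(-3 + F\right) = -6 + F$)
$J^{2}{\left(-1,5 \right)} = \left(-6 - 1\right)^{2} = \left(-7\right)^{2} = 49$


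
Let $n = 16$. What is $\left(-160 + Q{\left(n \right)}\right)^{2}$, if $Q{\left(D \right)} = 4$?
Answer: $24336$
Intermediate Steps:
$\left(-160 + Q{\left(n \right)}\right)^{2} = \left(-160 + 4\right)^{2} = \left(-156\right)^{2} = 24336$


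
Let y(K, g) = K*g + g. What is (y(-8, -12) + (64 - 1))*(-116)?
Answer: -17052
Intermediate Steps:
y(K, g) = g + K*g
(y(-8, -12) + (64 - 1))*(-116) = (-12*(1 - 8) + (64 - 1))*(-116) = (-12*(-7) + 63)*(-116) = (84 + 63)*(-116) = 147*(-116) = -17052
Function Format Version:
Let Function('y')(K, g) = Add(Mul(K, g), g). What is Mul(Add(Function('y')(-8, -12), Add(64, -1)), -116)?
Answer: -17052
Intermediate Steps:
Function('y')(K, g) = Add(g, Mul(K, g))
Mul(Add(Function('y')(-8, -12), Add(64, -1)), -116) = Mul(Add(Mul(-12, Add(1, -8)), Add(64, -1)), -116) = Mul(Add(Mul(-12, -7), 63), -116) = Mul(Add(84, 63), -116) = Mul(147, -116) = -17052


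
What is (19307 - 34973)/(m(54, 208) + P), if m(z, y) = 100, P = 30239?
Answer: -5222/10113 ≈ -0.51637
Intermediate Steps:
(19307 - 34973)/(m(54, 208) + P) = (19307 - 34973)/(100 + 30239) = -15666/30339 = -15666*1/30339 = -5222/10113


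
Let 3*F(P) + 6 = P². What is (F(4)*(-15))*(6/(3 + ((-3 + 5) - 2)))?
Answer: -100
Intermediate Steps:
F(P) = -2 + P²/3
(F(4)*(-15))*(6/(3 + ((-3 + 5) - 2))) = ((-2 + (⅓)*4²)*(-15))*(6/(3 + ((-3 + 5) - 2))) = ((-2 + (⅓)*16)*(-15))*(6/(3 + (2 - 2))) = ((-2 + 16/3)*(-15))*(6/(3 + 0)) = ((10/3)*(-15))*(6/3) = -300/3 = -50*2 = -100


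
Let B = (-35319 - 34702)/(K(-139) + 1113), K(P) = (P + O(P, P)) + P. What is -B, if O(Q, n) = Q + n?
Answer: 70021/557 ≈ 125.71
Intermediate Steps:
K(P) = 4*P (K(P) = (P + (P + P)) + P = (P + 2*P) + P = 3*P + P = 4*P)
B = -70021/557 (B = (-35319 - 34702)/(4*(-139) + 1113) = -70021/(-556 + 1113) = -70021/557 ≈ -125.71)
-B = -1*(-70021/557) = 70021/557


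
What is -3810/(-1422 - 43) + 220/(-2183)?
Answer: 1598986/639619 ≈ 2.4999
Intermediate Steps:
-3810/(-1422 - 43) + 220/(-2183) = -3810/(-1465) + 220*(-1/2183) = -3810*(-1/1465) - 220/2183 = 762/293 - 220/2183 = 1598986/639619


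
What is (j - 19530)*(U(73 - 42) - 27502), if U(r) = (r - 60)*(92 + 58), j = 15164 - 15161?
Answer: 621974004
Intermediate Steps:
j = 3
U(r) = -9000 + 150*r (U(r) = (-60 + r)*150 = -9000 + 150*r)
(j - 19530)*(U(73 - 42) - 27502) = (3 - 19530)*((-9000 + 150*(73 - 42)) - 27502) = -19527*((-9000 + 150*31) - 27502) = -19527*((-9000 + 4650) - 27502) = -19527*(-4350 - 27502) = -19527*(-31852) = 621974004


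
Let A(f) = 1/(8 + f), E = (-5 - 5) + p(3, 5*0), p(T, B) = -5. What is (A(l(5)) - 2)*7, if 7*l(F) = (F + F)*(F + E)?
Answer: -665/44 ≈ -15.114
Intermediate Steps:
E = -15 (E = (-5 - 5) - 5 = -10 - 5 = -15)
l(F) = 2*F*(-15 + F)/7 (l(F) = ((F + F)*(F - 15))/7 = ((2*F)*(-15 + F))/7 = (2*F*(-15 + F))/7 = 2*F*(-15 + F)/7)
(A(l(5)) - 2)*7 = (1/(8 + (2/7)*5*(-15 + 5)) - 2)*7 = (1/(8 + (2/7)*5*(-10)) - 2)*7 = (1/(8 - 100/7) - 2)*7 = (1/(-44/7) - 2)*7 = (-7/44 - 2)*7 = -95/44*7 = -665/44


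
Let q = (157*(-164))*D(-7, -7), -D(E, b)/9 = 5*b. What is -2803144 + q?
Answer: -10913764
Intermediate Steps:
D(E, b) = -45*b
q = -8110620 (q = (157*(-164))*(-45*(-7)) = -25748*315 = -8110620)
-2803144 + q = -2803144 - 8110620 = -10913764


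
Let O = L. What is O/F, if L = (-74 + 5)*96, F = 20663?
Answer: -6624/20663 ≈ -0.32057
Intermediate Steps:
L = -6624 (L = -69*96 = -6624)
O = -6624
O/F = -6624/20663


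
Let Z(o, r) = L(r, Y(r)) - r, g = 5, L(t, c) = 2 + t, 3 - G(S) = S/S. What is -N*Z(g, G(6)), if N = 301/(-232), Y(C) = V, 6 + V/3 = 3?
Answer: 301/116 ≈ 2.5948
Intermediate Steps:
V = -9 (V = -18 + 3*3 = -18 + 9 = -9)
G(S) = 2 (G(S) = 3 - S/S = 3 - 1*1 = 3 - 1 = 2)
Y(C) = -9
N = -301/232 (N = 301*(-1/232) = -301/232 ≈ -1.2974)
Z(o, r) = 2 (Z(o, r) = (2 + r) - r = 2)
-N*Z(g, G(6)) = -(-301)*2/232 = -1*(-301/116) = 301/116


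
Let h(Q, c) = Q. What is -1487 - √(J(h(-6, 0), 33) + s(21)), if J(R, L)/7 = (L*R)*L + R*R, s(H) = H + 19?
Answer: -1487 - I*√45446 ≈ -1487.0 - 213.18*I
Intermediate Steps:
s(H) = 19 + H
J(R, L) = 7*R² + 7*R*L² (J(R, L) = 7*((L*R)*L + R*R) = 7*(R*L² + R²) = 7*(R² + R*L²) = 7*R² + 7*R*L²)
-1487 - √(J(h(-6, 0), 33) + s(21)) = -1487 - √(7*(-6)*(-6 + 33²) + (19 + 21)) = -1487 - √(7*(-6)*(-6 + 1089) + 40) = -1487 - √(7*(-6)*1083 + 40) = -1487 - √(-45486 + 40) = -1487 - √(-45446) = -1487 - I*√45446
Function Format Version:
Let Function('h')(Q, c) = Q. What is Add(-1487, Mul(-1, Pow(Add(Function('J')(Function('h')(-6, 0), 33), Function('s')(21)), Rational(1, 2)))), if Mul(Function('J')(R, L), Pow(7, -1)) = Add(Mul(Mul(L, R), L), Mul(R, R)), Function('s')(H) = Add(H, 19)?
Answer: Add(-1487, Mul(-1, I, Pow(45446, Rational(1, 2)))) ≈ Add(-1487.0, Mul(-213.18, I))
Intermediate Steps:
Function('s')(H) = Add(19, H)
Function('J')(R, L) = Add(Mul(7, Pow(R, 2)), Mul(7, R, Pow(L, 2))) (Function('J')(R, L) = Mul(7, Add(Mul(Mul(L, R), L), Mul(R, R))) = Mul(7, Add(Mul(R, Pow(L, 2)), Pow(R, 2))) = Mul(7, Add(Pow(R, 2), Mul(R, Pow(L, 2)))) = Add(Mul(7, Pow(R, 2)), Mul(7, R, Pow(L, 2))))
Add(-1487, Mul(-1, Pow(Add(Function('J')(Function('h')(-6, 0), 33), Function('s')(21)), Rational(1, 2)))) = Add(-1487, Mul(-1, Pow(Add(Mul(7, -6, Add(-6, Pow(33, 2))), Add(19, 21)), Rational(1, 2)))) = Add(-1487, Mul(-1, Pow(Add(Mul(7, -6, Add(-6, 1089)), 40), Rational(1, 2)))) = Add(-1487, Mul(-1, Pow(Add(Mul(7, -6, 1083), 40), Rational(1, 2)))) = Add(-1487, Mul(-1, Pow(Add(-45486, 40), Rational(1, 2)))) = Add(-1487, Mul(-1, Pow(-45446, Rational(1, 2)))) = Add(-1487, Mul(-1, Mul(I, Pow(45446, Rational(1, 2))))) = Add(-1487, Mul(-1, I, Pow(45446, Rational(1, 2))))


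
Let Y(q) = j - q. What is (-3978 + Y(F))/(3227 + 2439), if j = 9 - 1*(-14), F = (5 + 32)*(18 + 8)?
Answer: -4917/5666 ≈ -0.86781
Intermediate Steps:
F = 962 (F = 37*26 = 962)
j = 23 (j = 9 + 14 = 23)
Y(q) = 23 - q
(-3978 + Y(F))/(3227 + 2439) = (-3978 + (23 - 1*962))/(3227 + 2439) = (-3978 + (23 - 962))/5666 = (-3978 - 939)*(1/5666) = -4917*1/5666 = -4917/5666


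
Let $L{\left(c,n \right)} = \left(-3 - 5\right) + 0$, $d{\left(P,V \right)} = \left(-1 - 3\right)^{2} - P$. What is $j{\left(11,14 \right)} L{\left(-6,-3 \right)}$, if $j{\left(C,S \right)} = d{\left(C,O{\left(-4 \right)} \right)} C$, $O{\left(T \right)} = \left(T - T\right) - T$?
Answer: $-440$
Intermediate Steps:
$O{\left(T \right)} = - T$ ($O{\left(T \right)} = 0 - T = - T$)
$d{\left(P,V \right)} = 16 - P$ ($d{\left(P,V \right)} = \left(-4\right)^{2} - P = 16 - P$)
$L{\left(c,n \right)} = -8$ ($L{\left(c,n \right)} = -8 + 0 = -8$)
$j{\left(C,S \right)} = C \left(16 - C\right)$ ($j{\left(C,S \right)} = \left(16 - C\right) C = C \left(16 - C\right)$)
$j{\left(11,14 \right)} L{\left(-6,-3 \right)} = 11 \left(16 - 11\right) \left(-8\right) = 11 \cdot 5 \left(-8\right) = 55 \left(-8\right) = -440$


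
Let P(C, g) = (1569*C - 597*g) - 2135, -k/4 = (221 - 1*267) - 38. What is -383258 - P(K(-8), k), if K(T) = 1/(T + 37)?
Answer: -5236968/29 ≈ -1.8059e+5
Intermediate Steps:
K(T) = 1/(37 + T)
k = 336 (k = -4*((221 - 1*267) - 38) = -4*((221 - 267) - 38) = -4*(-46 - 38) = -4*(-84) = 336)
P(C, g) = -2135 - 597*g + 1569*C (P(C, g) = (-597*g + 1569*C) - 2135 = -2135 - 597*g + 1569*C)
-383258 - P(K(-8), k) = -383258 - (-2135 - 597*336 + 1569/(37 - 8)) = -383258 - (-2135 - 200592 + 1569/29) = -383258 - 1*(-5877514/29) = -383258 + 5877514/29 = -5236968/29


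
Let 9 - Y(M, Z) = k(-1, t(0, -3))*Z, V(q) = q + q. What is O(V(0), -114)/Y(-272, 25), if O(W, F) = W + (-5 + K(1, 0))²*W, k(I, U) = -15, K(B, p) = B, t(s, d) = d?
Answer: 0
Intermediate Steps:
V(q) = 2*q
Y(M, Z) = 9 + 15*Z (Y(M, Z) = 9 - (-15)*Z = 9 + 15*Z)
O(W, F) = 17*W (O(W, F) = W + (-5 + 1)²*W = W + (-4)²*W = W + 16*W = 17*W)
O(V(0), -114)/Y(-272, 25) = (17*(2*0))/(9 + 15*25) = (17*0)/(9 + 375) = 0/384 = 0*(1/384) = 0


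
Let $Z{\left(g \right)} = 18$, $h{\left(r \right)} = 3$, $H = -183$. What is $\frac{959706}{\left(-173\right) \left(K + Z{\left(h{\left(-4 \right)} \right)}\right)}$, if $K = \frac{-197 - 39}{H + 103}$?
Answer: $- \frac{19194120}{72487} \approx -264.79$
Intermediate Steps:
$K = \frac{59}{20}$ ($K = \frac{-197 - 39}{-183 + 103} = - \frac{236}{-80} = \left(-236\right) \left(- \frac{1}{80}\right) = \frac{59}{20} \approx 2.95$)
$\frac{959706}{\left(-173\right) \left(K + Z{\left(h{\left(-4 \right)} \right)}\right)} = \frac{959706}{\left(-173\right) \left(\frac{59}{20} + 18\right)} = \frac{959706}{\left(-173\right) \frac{419}{20}} = \frac{959706}{- \frac{72487}{20}} = 959706 \left(- \frac{20}{72487}\right) = - \frac{19194120}{72487}$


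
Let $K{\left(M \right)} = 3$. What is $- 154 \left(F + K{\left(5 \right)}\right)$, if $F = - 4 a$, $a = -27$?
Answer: $-17094$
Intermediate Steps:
$F = 108$ ($F = \left(-4\right) \left(-27\right) = 108$)
$- 154 \left(F + K{\left(5 \right)}\right) = - 154 \left(108 + 3\right) = \left(-154\right) 111 = -17094$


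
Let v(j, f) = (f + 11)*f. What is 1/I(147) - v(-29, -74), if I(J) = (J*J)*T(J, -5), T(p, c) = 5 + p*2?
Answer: -30121606241/6461091 ≈ -4662.0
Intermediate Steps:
T(p, c) = 5 + 2*p
I(J) = J**2*(5 + 2*J) (I(J) = (J*J)*(5 + 2*J) = J**2*(5 + 2*J))
v(j, f) = f*(11 + f) (v(j, f) = (11 + f)*f = f*(11 + f))
1/I(147) - v(-29, -74) = 1/(147**2*(5 + 2*147)) - (-74)*(11 - 74) = 1/(21609*(5 + 294)) - (-74)*(-63) = 1/(21609*299) - 1*4662 = 1/6461091 - 4662 = -30121606241/6461091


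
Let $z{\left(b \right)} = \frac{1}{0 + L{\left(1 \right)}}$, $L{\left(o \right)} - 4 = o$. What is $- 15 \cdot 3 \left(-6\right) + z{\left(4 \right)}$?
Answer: $\frac{1351}{5} \approx 270.2$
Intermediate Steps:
$L{\left(o \right)} = 4 + o$
$z{\left(b \right)} = \frac{1}{5}$ ($z{\left(b \right)} = \frac{1}{0 + \left(4 + 1\right)} = \frac{1}{0 + 5} = \frac{1}{5}$)
$- 15 \cdot 3 \left(-6\right) + z{\left(4 \right)} = - 15 \cdot 3 \left(-6\right) + \frac{1}{5} = \left(-15\right) \left(-18\right) + \frac{1}{5} = 270 + \frac{1}{5} = \frac{1351}{5}$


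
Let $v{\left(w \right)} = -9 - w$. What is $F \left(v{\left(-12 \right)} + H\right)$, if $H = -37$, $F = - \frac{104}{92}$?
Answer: $\frac{884}{23} \approx 38.435$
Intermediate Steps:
$F = - \frac{26}{23}$ ($F = \left(-104\right) \frac{1}{92} = - \frac{26}{23} \approx -1.1304$)
$F \left(v{\left(-12 \right)} + H\right) = - \frac{26 \left(\left(-9 - -12\right) - 37\right)}{23} = - \frac{26 \left(\left(-9 + 12\right) - 37\right)}{23} = - \frac{26 \left(3 - 37\right)}{23} = \left(- \frac{26}{23}\right) \left(-34\right) = \frac{884}{23}$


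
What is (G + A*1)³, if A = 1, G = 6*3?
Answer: 6859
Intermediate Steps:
G = 18
(G + A*1)³ = (18 + 1*1)³ = (18 + 1)³ = 19³ = 6859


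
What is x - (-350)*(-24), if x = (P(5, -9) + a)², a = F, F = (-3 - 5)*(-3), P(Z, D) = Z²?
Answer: -5999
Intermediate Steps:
F = 24 (F = -8*(-3) = 24)
a = 24
x = 2401 (x = (5² + 24)² = (25 + 24)² = 49² = 2401)
x - (-350)*(-24) = 2401 - (-350)*(-24) = 2401 - 1*8400 = 2401 - 8400 = -5999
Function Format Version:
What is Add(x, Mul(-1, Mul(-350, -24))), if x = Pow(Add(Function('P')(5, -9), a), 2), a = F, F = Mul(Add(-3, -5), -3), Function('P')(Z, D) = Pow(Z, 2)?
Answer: -5999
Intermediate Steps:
F = 24 (F = Mul(-8, -3) = 24)
a = 24
x = 2401 (x = Pow(Add(Pow(5, 2), 24), 2) = Pow(Add(25, 24), 2) = Pow(49, 2) = 2401)
Add(x, Mul(-1, Mul(-350, -24))) = Add(2401, Mul(-1, Mul(-350, -24))) = Add(2401, Mul(-1, 8400)) = Add(2401, -8400) = -5999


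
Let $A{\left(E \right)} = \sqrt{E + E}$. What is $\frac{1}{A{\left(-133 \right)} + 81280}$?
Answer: $\frac{40640}{3303219333} - \frac{i \sqrt{266}}{6606438666} \approx 1.2303 \cdot 10^{-5} - 2.4687 \cdot 10^{-9} i$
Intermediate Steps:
$A{\left(E \right)} = \sqrt{2} \sqrt{E}$ ($A{\left(E \right)} = \sqrt{2 E} = \sqrt{2} \sqrt{E}$)
$\frac{1}{A{\left(-133 \right)} + 81280} = \frac{1}{\sqrt{2} \sqrt{-133} + 81280} = \frac{1}{\sqrt{2} i \sqrt{133} + 81280} = \frac{1}{i \sqrt{266} + 81280} = \frac{1}{81280 + i \sqrt{266}}$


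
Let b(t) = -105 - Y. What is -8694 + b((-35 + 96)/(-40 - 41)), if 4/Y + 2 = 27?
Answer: -219979/25 ≈ -8799.2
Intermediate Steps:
Y = 4/25 (Y = 4/(-2 + 27) = 4/25 ≈ 0.16000)
b(t) = -2629/25 (b(t) = -105 - 1*4/25 = -105 - 4/25 = -2629/25)
-8694 + b((-35 + 96)/(-40 - 41)) = -8694 - 2629/25 = -219979/25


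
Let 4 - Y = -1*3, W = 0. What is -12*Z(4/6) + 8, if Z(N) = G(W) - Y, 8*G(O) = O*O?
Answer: 92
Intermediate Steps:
Y = 7 (Y = 4 - (-1)*3 = 4 - 1*(-3) = 4 + 3 = 7)
G(O) = O**2/8 (G(O) = (O*O)/8 = O**2/8)
Z(N) = -7 (Z(N) = (1/8)*0**2 - 1*7 = (1/8)*0 - 7 = 0 - 7 = -7)
-12*Z(4/6) + 8 = -12*(-7) + 8 = 84 + 8 = 92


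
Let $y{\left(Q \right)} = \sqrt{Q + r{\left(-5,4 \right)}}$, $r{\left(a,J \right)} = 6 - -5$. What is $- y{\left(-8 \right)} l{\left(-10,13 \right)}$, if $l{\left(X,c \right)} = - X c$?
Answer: $- 130 \sqrt{3} \approx -225.17$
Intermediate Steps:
$r{\left(a,J \right)} = 11$ ($r{\left(a,J \right)} = 6 + 5 = 11$)
$l{\left(X,c \right)} = - X c$
$y{\left(Q \right)} = \sqrt{11 + Q}$ ($y{\left(Q \right)} = \sqrt{Q + 11} = \sqrt{11 + Q}$)
$- y{\left(-8 \right)} l{\left(-10,13 \right)} = - \sqrt{11 - 8} \left(\left(-1\right) \left(-10\right) 13\right) = - \sqrt{3} \cdot 130 = - 130 \sqrt{3}$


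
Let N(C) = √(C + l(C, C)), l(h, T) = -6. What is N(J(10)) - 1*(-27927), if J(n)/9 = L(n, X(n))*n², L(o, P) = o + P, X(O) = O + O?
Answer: 27927 + √26994 ≈ 28091.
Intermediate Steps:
X(O) = 2*O
L(o, P) = P + o
J(n) = 27*n³ (J(n) = 9*((2*n + n)*n²) = 9*((3*n)*n²) = 9*(3*n³) = 27*n³)
N(C) = √(-6 + C) (N(C) = √(C - 6) = √(-6 + C))
N(J(10)) - 1*(-27927) = √(-6 + 27*10³) - 1*(-27927) = √(-6 + 27*1000) + 27927 = √(-6 + 27000) + 27927 = √26994 + 27927 = 27927 + √26994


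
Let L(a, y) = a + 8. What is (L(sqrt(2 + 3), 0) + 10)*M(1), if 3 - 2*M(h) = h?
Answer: 18 + sqrt(5) ≈ 20.236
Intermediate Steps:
L(a, y) = 8 + a
M(h) = 3/2 - h/2
(L(sqrt(2 + 3), 0) + 10)*M(1) = ((8 + sqrt(2 + 3)) + 10)*(3/2 - 1/2*1) = ((8 + sqrt(5)) + 10)*(3/2 - 1/2) = (18 + sqrt(5))*1 = 18 + sqrt(5)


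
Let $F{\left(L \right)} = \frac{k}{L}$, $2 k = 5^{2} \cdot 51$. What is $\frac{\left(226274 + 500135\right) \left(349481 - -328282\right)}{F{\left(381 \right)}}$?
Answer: $\frac{125052618339018}{425} \approx 2.9424 \cdot 10^{11}$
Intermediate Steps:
$k = \frac{1275}{2}$ ($k = \frac{5^{2} \cdot 51}{2} = \frac{25 \cdot 51}{2} = \frac{1}{2} \cdot 1275 = \frac{1275}{2} \approx 637.5$)
$F{\left(L \right)} = \frac{1275}{2 L}$
$\frac{\left(226274 + 500135\right) \left(349481 - -328282\right)}{F{\left(381 \right)}} = \frac{\left(226274 + 500135\right) \left(349481 - -328282\right)}{\frac{1275}{2} \cdot \frac{1}{381}} = \frac{726409 \left(349481 + 328282\right)}{\frac{1275}{2} \cdot \frac{1}{381}} = \frac{726409 \cdot 677763}{\frac{425}{254}} = 492333143067 \cdot \frac{254}{425} = \frac{125052618339018}{425}$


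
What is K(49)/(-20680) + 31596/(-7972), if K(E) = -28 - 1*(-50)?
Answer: -7427053/1873420 ≈ -3.9644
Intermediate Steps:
K(E) = 22 (K(E) = -28 + 50 = 22)
K(49)/(-20680) + 31596/(-7972) = 22/(-20680) + 31596/(-7972) = 22*(-1/20680) + 31596*(-1/7972) = -1/940 - 7899/1993 = -7427053/1873420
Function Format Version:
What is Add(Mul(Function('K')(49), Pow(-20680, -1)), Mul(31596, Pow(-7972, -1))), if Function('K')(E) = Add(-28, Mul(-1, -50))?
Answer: Rational(-7427053, 1873420) ≈ -3.9644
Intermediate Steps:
Function('K')(E) = 22 (Function('K')(E) = Add(-28, 50) = 22)
Add(Mul(Function('K')(49), Pow(-20680, -1)), Mul(31596, Pow(-7972, -1))) = Add(Mul(22, Pow(-20680, -1)), Mul(31596, Pow(-7972, -1))) = Add(Mul(22, Rational(-1, 20680)), Mul(31596, Rational(-1, 7972))) = Add(Rational(-1, 940), Rational(-7899, 1993)) = Rational(-7427053, 1873420)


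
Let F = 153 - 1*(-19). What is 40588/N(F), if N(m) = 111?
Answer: 40588/111 ≈ 365.66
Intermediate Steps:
F = 172 (F = 153 + 19 = 172)
40588/N(F) = 40588/111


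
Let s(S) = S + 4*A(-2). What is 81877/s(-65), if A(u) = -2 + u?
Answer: -81877/81 ≈ -1010.8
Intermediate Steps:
s(S) = -16 + S (s(S) = S + 4*(-2 - 2) = S + 4*(-4) = S - 16 = -16 + S)
81877/s(-65) = 81877/(-16 - 65) = 81877/(-81) = 81877*(-1/81) = -81877/81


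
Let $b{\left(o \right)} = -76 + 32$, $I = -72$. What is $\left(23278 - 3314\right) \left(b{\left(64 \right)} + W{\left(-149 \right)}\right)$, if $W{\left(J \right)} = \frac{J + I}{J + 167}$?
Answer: $- \frac{10111766}{9} \approx -1.1235 \cdot 10^{6}$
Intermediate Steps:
$b{\left(o \right)} = -44$
$W{\left(J \right)} = \frac{-72 + J}{167 + J}$ ($W{\left(J \right)} = \frac{J - 72}{J + 167} = \frac{-72 + J}{167 + J}$)
$\left(23278 - 3314\right) \left(b{\left(64 \right)} + W{\left(-149 \right)}\right) = \left(23278 - 3314\right) \left(-44 + \frac{-72 - 149}{167 - 149}\right) = 19964 \left(-44 + \frac{1}{18} \left(-221\right)\right) = 19964 \left(-44 - \frac{221}{18}\right) = 19964 \left(- \frac{1013}{18}\right) = - \frac{10111766}{9}$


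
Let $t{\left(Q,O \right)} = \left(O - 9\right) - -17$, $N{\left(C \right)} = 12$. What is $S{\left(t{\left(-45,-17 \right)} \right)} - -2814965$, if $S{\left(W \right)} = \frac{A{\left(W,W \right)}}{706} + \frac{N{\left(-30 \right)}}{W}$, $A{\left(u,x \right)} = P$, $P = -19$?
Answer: $\frac{5962092989}{2118} \approx 2.815 \cdot 10^{6}$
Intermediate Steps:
$A{\left(u,x \right)} = -19$
$t{\left(Q,O \right)} = 8 + O$ ($t{\left(Q,O \right)} = \left(-9 + O\right) + 17 = 8 + O$)
$S{\left(W \right)} = - \frac{19}{706} + \frac{12}{W}$
$S{\left(t{\left(-45,-17 \right)} \right)} - -2814965 = \left(- \frac{19}{706} + \frac{12}{8 - 17}\right) - -2814965 = \left(- \frac{19}{706} + \frac{12}{-9}\right) + 2814965 = \left(- \frac{19}{706} + 12 \left(- \frac{1}{9}\right)\right) + 2814965 = \left(- \frac{19}{706} - \frac{4}{3}\right) + 2814965 = - \frac{2881}{2118} + 2814965 = \frac{5962092989}{2118}$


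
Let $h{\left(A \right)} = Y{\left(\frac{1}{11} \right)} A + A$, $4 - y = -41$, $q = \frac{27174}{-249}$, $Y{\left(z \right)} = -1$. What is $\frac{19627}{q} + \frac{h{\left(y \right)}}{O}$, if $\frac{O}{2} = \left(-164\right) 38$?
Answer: $- \frac{1629041}{9058} \approx -179.85$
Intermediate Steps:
$q = - \frac{9058}{83}$ ($q = 27174 \left(- \frac{1}{249}\right) = - \frac{9058}{83} \approx -109.13$)
$y = 45$ ($y = 4 - -41 = 4 + 41 = 45$)
$h{\left(A \right)} = 0$ ($h{\left(A \right)} = - A + A = 0$)
$O = -12464$ ($O = 2 \left(\left(-164\right) 38\right) = 2 \left(-6232\right) = -12464$)
$\frac{19627}{q} + \frac{h{\left(y \right)}}{O} = \frac{19627}{- \frac{9058}{83}} + \frac{0}{-12464} = 19627 \left(- \frac{83}{9058}\right) + 0 \left(- \frac{1}{12464}\right) = - \frac{1629041}{9058} + 0 = - \frac{1629041}{9058}$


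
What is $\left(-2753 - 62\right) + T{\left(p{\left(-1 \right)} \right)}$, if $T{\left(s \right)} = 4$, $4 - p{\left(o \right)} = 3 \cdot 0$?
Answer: $-2811$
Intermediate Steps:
$p{\left(o \right)} = 4$ ($p{\left(o \right)} = 4 - 3 \cdot 0 = 4 - 0 = 4 + 0 = 4$)
$\left(-2753 - 62\right) + T{\left(p{\left(-1 \right)} \right)} = \left(-2753 - 62\right) + 4 = -2815 + 4 = -2811$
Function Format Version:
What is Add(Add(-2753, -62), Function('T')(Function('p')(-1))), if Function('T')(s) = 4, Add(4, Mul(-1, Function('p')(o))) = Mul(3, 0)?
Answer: -2811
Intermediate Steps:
Function('p')(o) = 4 (Function('p')(o) = Add(4, Mul(-1, Mul(3, 0))) = Add(4, Mul(-1, 0)) = Add(4, 0) = 4)
Add(Add(-2753, -62), Function('T')(Function('p')(-1))) = Add(Add(-2753, -62), 4) = Add(-2815, 4) = -2811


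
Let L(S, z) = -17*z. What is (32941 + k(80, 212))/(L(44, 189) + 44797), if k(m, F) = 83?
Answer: 2064/2599 ≈ 0.79415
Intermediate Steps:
(32941 + k(80, 212))/(L(44, 189) + 44797) = (32941 + 83)/(-17*189 + 44797) = 33024/(-3213 + 44797) = 33024/41584 = 33024*(1/41584) = 2064/2599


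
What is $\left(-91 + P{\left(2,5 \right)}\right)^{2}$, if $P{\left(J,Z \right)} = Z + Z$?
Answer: $6561$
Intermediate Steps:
$P{\left(J,Z \right)} = 2 Z$
$\left(-91 + P{\left(2,5 \right)}\right)^{2} = \left(-91 + 2 \cdot 5\right)^{2} = \left(-91 + 10\right)^{2} = \left(-81\right)^{2} = 6561$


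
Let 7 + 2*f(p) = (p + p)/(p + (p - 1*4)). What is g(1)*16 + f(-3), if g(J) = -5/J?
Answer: -416/5 ≈ -83.200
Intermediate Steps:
f(p) = -7/2 + p/(-4 + 2*p) (f(p) = -7/2 + ((p + p)/(p + (p - 1*4)))/2 = -7/2 + ((2*p)/(p + (p - 4)))/2 = -7/2 + ((2*p)/(p + (-4 + p)))/2 = -7/2 + ((2*p)/(-4 + 2*p))/2 = -7/2 + (2*p/(-4 + 2*p))/2 = -7/2 + p/(-4 + 2*p))
g(1)*16 + f(-3) = -5/1*16 + (7 - 3*(-3))/(-2 - 3) = -5*1*16 + (7 + 9)/(-5) = -5*16 - ⅕*16 = -80 - 16/5 = -416/5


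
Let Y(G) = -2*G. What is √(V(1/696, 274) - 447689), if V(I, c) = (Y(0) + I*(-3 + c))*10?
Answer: I*√13554114279/174 ≈ 669.09*I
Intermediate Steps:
V(I, c) = 10*I*(-3 + c) (V(I, c) = (-2*0 + I*(-3 + c))*10 = (0 + I*(-3 + c))*10 = (I*(-3 + c))*10 = 10*I*(-3 + c))
√(V(1/696, 274) - 447689) = √(10*(-3 + 274)/696 - 447689) = √(10*(1/696)*271 - 447689) = √(1355/348 - 447689) = √(-155794417/348) = I*√13554114279/174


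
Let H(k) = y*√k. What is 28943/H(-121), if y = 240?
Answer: -28943*I/2640 ≈ -10.963*I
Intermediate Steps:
H(k) = 240*√k
28943/H(-121) = 28943/((240*√(-121))) = 28943/((240*(11*I))) = 28943/((2640*I)) = 28943*(-I/2640) = -28943*I/2640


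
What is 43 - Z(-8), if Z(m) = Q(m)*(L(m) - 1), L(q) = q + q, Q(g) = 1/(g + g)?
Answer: 671/16 ≈ 41.938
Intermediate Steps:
Q(g) = 1/(2*g)
L(q) = 2*q
Z(m) = (-1 + 2*m)/(2*m) (Z(m) = (1/(2*m))*(2*m - 1) = (1/(2*m))*(-1 + 2*m) = (-1 + 2*m)/(2*m))
43 - Z(-8) = 43 - (-½ - 8)/(-8) = 43 - (-1)*(-17)/(8*2) = 43 - 1*17/16 = 43 - 17/16 = 671/16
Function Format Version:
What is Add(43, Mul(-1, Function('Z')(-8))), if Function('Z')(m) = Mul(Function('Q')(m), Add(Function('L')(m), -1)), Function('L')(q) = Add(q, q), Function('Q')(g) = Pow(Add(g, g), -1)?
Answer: Rational(671, 16) ≈ 41.938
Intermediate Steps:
Function('Q')(g) = Mul(Rational(1, 2), Pow(g, -1)) (Function('Q')(g) = Pow(Mul(2, g), -1) = Mul(Rational(1, 2), Pow(g, -1)))
Function('L')(q) = Mul(2, q)
Function('Z')(m) = Mul(Rational(1, 2), Pow(m, -1), Add(-1, Mul(2, m))) (Function('Z')(m) = Mul(Mul(Rational(1, 2), Pow(m, -1)), Add(Mul(2, m), -1)) = Mul(Mul(Rational(1, 2), Pow(m, -1)), Add(-1, Mul(2, m))) = Mul(Rational(1, 2), Pow(m, -1), Add(-1, Mul(2, m))))
Add(43, Mul(-1, Function('Z')(-8))) = Add(43, Mul(-1, Mul(Pow(-8, -1), Add(Rational(-1, 2), -8)))) = Add(43, Mul(-1, Mul(Rational(-1, 8), Rational(-17, 2)))) = Add(43, Mul(-1, Rational(17, 16))) = Add(43, Rational(-17, 16)) = Rational(671, 16)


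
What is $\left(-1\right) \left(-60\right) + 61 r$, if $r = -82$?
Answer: $-4942$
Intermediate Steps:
$\left(-1\right) \left(-60\right) + 61 r = \left(-1\right) \left(-60\right) + 61 \left(-82\right) = 60 - 5002 = -4942$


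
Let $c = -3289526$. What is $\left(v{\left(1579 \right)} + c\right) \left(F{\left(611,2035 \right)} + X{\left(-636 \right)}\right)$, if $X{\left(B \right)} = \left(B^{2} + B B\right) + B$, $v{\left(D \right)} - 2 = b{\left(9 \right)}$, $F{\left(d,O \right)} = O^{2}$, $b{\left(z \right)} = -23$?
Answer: $-16281879329807$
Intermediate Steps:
$v{\left(D \right)} = -21$ ($v{\left(D \right)} = 2 - 23 = -21$)
$X{\left(B \right)} = B + 2 B^{2}$ ($X{\left(B \right)} = \left(B^{2} + B^{2}\right) + B = 2 B^{2} + B = B + 2 B^{2}$)
$\left(v{\left(1579 \right)} + c\right) \left(F{\left(611,2035 \right)} + X{\left(-636 \right)}\right) = \left(-21 - 3289526\right) \left(2035^{2} - 636 \left(1 + 2 \left(-636\right)\right)\right) = - 3289547 \left(4141225 - 636 \left(1 - 1272\right)\right) = - 3289547 \left(4141225 - -808356\right) = - 3289547 \left(4141225 + 808356\right) = \left(-3289547\right) 4949581 = -16281879329807$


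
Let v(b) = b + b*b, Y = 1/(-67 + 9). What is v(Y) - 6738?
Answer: -22666689/3364 ≈ -6738.0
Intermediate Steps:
Y = -1/58 (Y = 1/(-58) = -1/58 ≈ -0.017241)
v(b) = b + b²
v(Y) - 6738 = -(1 - 1/58)/58 - 6738 = -1/58*57/58 - 6738 = -57/3364 - 6738 = -22666689/3364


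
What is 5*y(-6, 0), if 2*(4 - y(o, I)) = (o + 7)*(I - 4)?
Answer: 30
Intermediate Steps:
y(o, I) = 4 - (-4 + I)*(7 + o)/2 (y(o, I) = 4 - (o + 7)*(I - 4)/2 = 4 - (7 + o)*(-4 + I)/2 = 4 - (-4 + I)*(7 + o)/2)
5*y(-6, 0) = 5*(18 + 2*(-6) - 7/2*0 - 1/2*0*(-6)) = 5*(18 - 12 + 0 + 0) = 5*6 = 30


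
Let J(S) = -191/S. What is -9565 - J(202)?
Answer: -1931939/202 ≈ -9564.0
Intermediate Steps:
-9565 - J(202) = -9565 - (-191)/202 = -9565 - 1*(-191/202) = -9565 + 191/202 = -1931939/202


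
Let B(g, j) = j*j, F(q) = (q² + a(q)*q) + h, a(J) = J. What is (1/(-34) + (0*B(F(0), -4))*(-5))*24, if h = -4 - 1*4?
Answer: -12/17 ≈ -0.70588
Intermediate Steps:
h = -8 (h = -4 - 4 = -8)
F(q) = -8 + 2*q² (F(q) = (q² + q*q) - 8 = (q² + q²) - 8 = 2*q² - 8 = -8 + 2*q²)
B(g, j) = j²
(1/(-34) + (0*B(F(0), -4))*(-5))*24 = (1/(-34) + (0*(-4)²)*(-5))*24 = (-1/34 + (0*16)*(-5))*24 = (-1/34 + 0*(-5))*24 = (-1/34 + 0)*24 = -1/34*24 = -12/17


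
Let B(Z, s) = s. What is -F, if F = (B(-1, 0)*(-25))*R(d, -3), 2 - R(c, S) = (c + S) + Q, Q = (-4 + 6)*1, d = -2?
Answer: 0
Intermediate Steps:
Q = 2 (Q = 2*1 = 2)
R(c, S) = -S - c (R(c, S) = 2 - ((c + S) + 2) = 2 - ((S + c) + 2) = 2 - (2 + S + c) = 2 + (-2 - S - c) = -S - c)
F = 0 (F = (0*(-25))*(-1*(-3) - 1*(-2)) = 0*(3 + 2) = 0*5 = 0)
-F = -1*0 = 0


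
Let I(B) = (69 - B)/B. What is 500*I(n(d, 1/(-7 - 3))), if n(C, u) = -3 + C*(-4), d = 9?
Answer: -18000/13 ≈ -1384.6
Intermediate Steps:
n(C, u) = -3 - 4*C
I(B) = (69 - B)/B
500*I(n(d, 1/(-7 - 3))) = 500*((69 - (-3 - 4*9))/(-3 - 4*9)) = 500*((69 - (-3 - 36))/(-3 - 36)) = 500*((69 - 1*(-39))/(-39)) = 500*(-(69 + 39)/39) = 500*(-1/39*108) = 500*(-36/13) = -18000/13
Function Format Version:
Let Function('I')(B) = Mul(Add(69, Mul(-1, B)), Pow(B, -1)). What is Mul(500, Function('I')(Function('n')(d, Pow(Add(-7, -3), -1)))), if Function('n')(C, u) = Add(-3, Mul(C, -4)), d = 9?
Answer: Rational(-18000, 13) ≈ -1384.6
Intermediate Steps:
Function('n')(C, u) = Add(-3, Mul(-4, C))
Function('I')(B) = Mul(Pow(B, -1), Add(69, Mul(-1, B)))
Mul(500, Function('I')(Function('n')(d, Pow(Add(-7, -3), -1)))) = Mul(500, Mul(Pow(Add(-3, Mul(-4, 9)), -1), Add(69, Mul(-1, Add(-3, Mul(-4, 9)))))) = Mul(500, Mul(Pow(Add(-3, -36), -1), Add(69, Mul(-1, Add(-3, -36))))) = Mul(500, Mul(Pow(-39, -1), Add(69, Mul(-1, -39)))) = Mul(500, Mul(Rational(-1, 39), Add(69, 39))) = Mul(500, Mul(Rational(-1, 39), 108)) = Mul(500, Rational(-36, 13)) = Rational(-18000, 13)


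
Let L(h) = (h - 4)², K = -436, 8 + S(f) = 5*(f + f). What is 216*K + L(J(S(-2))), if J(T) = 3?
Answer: -94175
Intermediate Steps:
S(f) = -8 + 10*f (S(f) = -8 + 5*(f + f) = -8 + 5*(2*f) = -8 + 10*f)
L(h) = (-4 + h)²
216*K + L(J(S(-2))) = 216*(-436) + (-4 + 3)² = -94176 + (-1)² = -94176 + 1 = -94175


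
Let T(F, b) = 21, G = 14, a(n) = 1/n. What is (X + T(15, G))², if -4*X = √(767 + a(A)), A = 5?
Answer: (210 - √4795)²/100 ≈ 198.12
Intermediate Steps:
X = -√4795/10 (X = -√(767 + 1/5)/4 = -√(767 + ⅕)/4 = -√4795/10 ≈ -6.9246)
(X + T(15, G))² = (-√4795/10 + 21)² = (21 - √4795/10)²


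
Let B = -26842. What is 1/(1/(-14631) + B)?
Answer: -14631/392725303 ≈ -3.7255e-5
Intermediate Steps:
1/(1/(-14631) + B) = 1/(1/(-14631) - 26842) = 1/(-1/14631 - 26842) = 1/(-392725303/14631) = -14631/392725303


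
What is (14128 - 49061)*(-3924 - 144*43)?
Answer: 353382228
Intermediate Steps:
(14128 - 49061)*(-3924 - 144*43) = -34933*(-3924 - 6192) = -34933*(-10116) = 353382228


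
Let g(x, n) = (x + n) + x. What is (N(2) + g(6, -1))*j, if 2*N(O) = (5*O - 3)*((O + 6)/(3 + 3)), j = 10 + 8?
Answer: 282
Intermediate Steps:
g(x, n) = n + 2*x (g(x, n) = (n + x) + x = n + 2*x)
j = 18
N(O) = (1 + O/6)*(-3 + 5*O)/2 (N(O) = ((5*O - 3)*((O + 6)/(3 + 3)))/2 = ((-3 + 5*O)*((6 + O)/6))/2 = ((-3 + 5*O)*((6 + O)*(1/6)))/2 = ((-3 + 5*O)*(1 + O/6))/2 = ((1 + O/6)*(-3 + 5*O))/2 = (1 + O/6)*(-3 + 5*O)/2)
(N(2) + g(6, -1))*j = ((-3/2 + (5/12)*2**2 + (9/4)*2) + (-1 + 2*6))*18 = ((-3/2 + (5/12)*4 + 9/2) + (-1 + 12))*18 = ((-3/2 + 5/3 + 9/2) + 11)*18 = (14/3 + 11)*18 = (47/3)*18 = 282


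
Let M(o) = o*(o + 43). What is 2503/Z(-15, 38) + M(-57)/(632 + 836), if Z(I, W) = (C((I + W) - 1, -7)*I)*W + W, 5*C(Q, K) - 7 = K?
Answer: 463091/6973 ≈ 66.412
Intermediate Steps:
C(Q, K) = 7/5 + K/5
M(o) = o*(43 + o)
Z(I, W) = W (Z(I, W) = ((7/5 + (⅕)*(-7))*I)*W + W = ((7/5 - 7/5)*I)*W + W = (0*I)*W + W = 0*W + W = 0 + W = W)
2503/Z(-15, 38) + M(-57)/(632 + 836) = 2503/38 + (-57*(43 - 57))/(632 + 836) = 2503*(1/38) - 57*(-14)/1468 = 2503/38 + 798*(1/1468) = 2503/38 + 399/734 = 463091/6973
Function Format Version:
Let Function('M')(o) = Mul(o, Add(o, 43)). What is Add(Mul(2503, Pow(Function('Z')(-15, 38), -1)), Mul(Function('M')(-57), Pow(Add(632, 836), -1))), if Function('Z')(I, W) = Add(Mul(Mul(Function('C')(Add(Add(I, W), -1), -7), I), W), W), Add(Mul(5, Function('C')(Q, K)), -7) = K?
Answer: Rational(463091, 6973) ≈ 66.412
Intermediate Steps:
Function('C')(Q, K) = Add(Rational(7, 5), Mul(Rational(1, 5), K))
Function('M')(o) = Mul(o, Add(43, o))
Function('Z')(I, W) = W (Function('Z')(I, W) = Add(Mul(Mul(Add(Rational(7, 5), Mul(Rational(1, 5), -7)), I), W), W) = Add(Mul(Mul(Add(Rational(7, 5), Rational(-7, 5)), I), W), W) = Add(Mul(Mul(0, I), W), W) = Add(Mul(0, W), W) = Add(0, W) = W)
Add(Mul(2503, Pow(Function('Z')(-15, 38), -1)), Mul(Function('M')(-57), Pow(Add(632, 836), -1))) = Add(Mul(2503, Pow(38, -1)), Mul(Mul(-57, Add(43, -57)), Pow(Add(632, 836), -1))) = Add(Mul(2503, Rational(1, 38)), Mul(Mul(-57, -14), Pow(1468, -1))) = Add(Rational(2503, 38), Mul(798, Rational(1, 1468))) = Add(Rational(2503, 38), Rational(399, 734)) = Rational(463091, 6973)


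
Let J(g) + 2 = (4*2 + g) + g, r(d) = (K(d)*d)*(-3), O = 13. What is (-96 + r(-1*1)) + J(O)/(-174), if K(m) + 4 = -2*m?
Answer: -8890/87 ≈ -102.18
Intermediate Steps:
K(m) = -4 - 2*m
r(d) = -3*d*(-4 - 2*d) (r(d) = ((-4 - 2*d)*d)*(-3) = (d*(-4 - 2*d))*(-3) = -3*d*(-4 - 2*d))
J(g) = 6 + 2*g (J(g) = -2 + ((4*2 + g) + g) = -2 + ((8 + g) + g) = -2 + (8 + 2*g) = 6 + 2*g)
(-96 + r(-1*1)) + J(O)/(-174) = (-96 + 6*(-1*1)*(2 - 1*1)) + (6 + 2*13)/(-174) = (-96 + 6*(-1)*(2 - 1)) + (6 + 26)*(-1/174) = (-96 + 6*(-1)*1) + 32*(-1/174) = (-96 - 6) - 16/87 = -102 - 16/87 = -8890/87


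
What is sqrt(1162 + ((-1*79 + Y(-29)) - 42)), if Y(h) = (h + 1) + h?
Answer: 2*sqrt(246) ≈ 31.369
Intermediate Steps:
Y(h) = 1 + 2*h (Y(h) = (1 + h) + h = 1 + 2*h)
sqrt(1162 + ((-1*79 + Y(-29)) - 42)) = sqrt(1162 + ((-1*79 + (1 + 2*(-29))) - 42)) = sqrt(1162 + ((-79 + (1 - 58)) - 42)) = sqrt(1162 + ((-79 - 57) - 42)) = sqrt(1162 + (-136 - 42)) = sqrt(1162 - 178) = sqrt(984) = 2*sqrt(246)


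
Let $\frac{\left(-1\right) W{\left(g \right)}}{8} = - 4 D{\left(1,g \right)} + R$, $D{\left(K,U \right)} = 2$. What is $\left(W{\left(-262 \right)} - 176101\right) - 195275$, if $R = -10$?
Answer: $-371232$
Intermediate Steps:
$W{\left(g \right)} = 144$ ($W{\left(g \right)} = - 8 \left(\left(-4\right) 2 - 10\right) = - 8 \left(-8 - 10\right) = \left(-8\right) \left(-18\right) = 144$)
$\left(W{\left(-262 \right)} - 176101\right) - 195275 = \left(144 - 176101\right) - 195275 = -175957 - 195275 = -371232$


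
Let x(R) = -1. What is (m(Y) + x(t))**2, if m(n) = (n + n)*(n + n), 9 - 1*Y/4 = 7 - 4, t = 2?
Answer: 5303809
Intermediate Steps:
Y = 24 (Y = 36 - 4*(7 - 4) = 36 - 4*3 = 36 - 12 = 24)
m(n) = 4*n**2 (m(n) = (2*n)*(2*n) = 4*n**2)
(m(Y) + x(t))**2 = (4*24**2 - 1)**2 = (4*576 - 1)**2 = (2304 - 1)**2 = 2303**2 = 5303809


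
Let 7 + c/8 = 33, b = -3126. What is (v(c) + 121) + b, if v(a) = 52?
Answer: -2953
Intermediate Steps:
c = 208 (c = -56 + 8*33 = -56 + 264 = 208)
(v(c) + 121) + b = (52 + 121) - 3126 = 173 - 3126 = -2953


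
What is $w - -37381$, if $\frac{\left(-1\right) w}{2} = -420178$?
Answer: $877737$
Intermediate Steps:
$w = 840356$ ($w = \left(-2\right) \left(-420178\right) = 840356$)
$w - -37381 = 840356 - -37381 = 840356 + 37381 = 877737$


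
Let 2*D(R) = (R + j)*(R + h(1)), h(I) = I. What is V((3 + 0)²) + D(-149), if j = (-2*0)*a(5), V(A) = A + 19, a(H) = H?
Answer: 11054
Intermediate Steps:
V(A) = 19 + A
j = 0 (j = -2*0*5 = 0*5 = 0)
D(R) = R*(1 + R)/2 (D(R) = ((R + 0)*(R + 1))/2 = (R*(1 + R))/2 = R*(1 + R)/2)
V((3 + 0)²) + D(-149) = (19 + (3 + 0)²) + (½)*(-149)*(1 - 149) = (19 + 3²) + (½)*(-149)*(-148) = (19 + 9) + 11026 = 28 + 11026 = 11054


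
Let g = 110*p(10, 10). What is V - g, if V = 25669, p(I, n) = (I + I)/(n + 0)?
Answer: 25449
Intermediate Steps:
p(I, n) = 2*I/n (p(I, n) = (2*I)/n = 2*I/n)
g = 220 (g = 110*(2*10/10) = 110*(2*10*(1/10)) = 110*2 = 220)
V - g = 25669 - 1*220 = 25669 - 220 = 25449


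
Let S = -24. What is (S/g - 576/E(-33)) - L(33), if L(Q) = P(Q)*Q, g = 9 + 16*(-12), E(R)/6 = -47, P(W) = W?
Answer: -3115931/2867 ≈ -1086.8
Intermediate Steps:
E(R) = -282 (E(R) = 6*(-47) = -282)
g = -183 (g = 9 - 192 = -183)
L(Q) = Q² (L(Q) = Q*Q = Q²)
(S/g - 576/E(-33)) - L(33) = (-24/(-183) - 576/(-282)) - 1*33² = (-24*(-1/183) - 576*(-1/282)) - 1*1089 = (8/61 + 96/47) - 1089 = 6232/2867 - 1089 = -3115931/2867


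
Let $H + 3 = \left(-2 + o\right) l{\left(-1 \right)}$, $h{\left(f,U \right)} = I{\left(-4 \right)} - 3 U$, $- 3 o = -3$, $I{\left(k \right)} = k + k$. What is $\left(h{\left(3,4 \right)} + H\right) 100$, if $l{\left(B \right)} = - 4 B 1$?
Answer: $-2700$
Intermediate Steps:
$l{\left(B \right)} = - 4 B$
$I{\left(k \right)} = 2 k$
$o = 1$ ($o = \left(- \frac{1}{3}\right) \left(-3\right) = 1$)
$h{\left(f,U \right)} = -8 - 3 U$ ($h{\left(f,U \right)} = 2 \left(-4\right) - 3 U = -8 - 3 U$)
$H = -7$ ($H = -3 + \left(-2 + 1\right) \left(\left(-4\right) \left(-1\right)\right) = -3 - 4 = -7$)
$\left(h{\left(3,4 \right)} + H\right) 100 = \left(\left(-8 - 12\right) - 7\right) 100 = \left(-20 - 7\right) 100 = \left(-27\right) 100 = -2700$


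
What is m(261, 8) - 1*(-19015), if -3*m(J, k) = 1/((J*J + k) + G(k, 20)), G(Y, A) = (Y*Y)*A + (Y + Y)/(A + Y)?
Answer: 27716283008/1457601 ≈ 19015.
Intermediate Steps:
G(Y, A) = A*Y² + 2*Y/(A + Y) (G(Y, A) = Y²*A + (2*Y)/(A + Y) = A*Y² + 2*Y/(A + Y))
m(J, k) = -1/(3*(k + J² + k*(2 + 20*k² + 400*k)/(20 + k))) (m(J, k) = -1/(3*((J*J + k) + k*(2 + 20*k² + k*20²)/(20 + k))) = -1/(3*((J² + k) + k*(2 + 20*k² + k*400)/(20 + k))) = -1/(3*((k + J²) + k*(2 + 20*k² + 400*k)/(20 + k))) = -1/(3*(k + J² + k*(2 + 20*k² + 400*k)/(20 + k))))
m(261, 8) - 1*(-19015) = (-20 - 1*8)/(3*((20 + 8)*(8 + 261²) + 2*8*(1 + 10*8² + 200*8))) - 1*(-19015) = (-20 - 8)/(3*(28*(8 + 68121) + 2*8*(1 + 10*64 + 1600))) + 19015 = (⅓)*(-28)/(28*68129 + 2*8*(1 + 640 + 1600)) + 19015 = (⅓)*(-28)/(1907612 + 2*8*2241) + 19015 = (⅓)*(-28)/(1907612 + 35856) + 19015 = (⅓)*(-28)/1943468 + 19015 = (⅓)*(1/1943468)*(-28) + 19015 = -7/1457601 + 19015 = 27716283008/1457601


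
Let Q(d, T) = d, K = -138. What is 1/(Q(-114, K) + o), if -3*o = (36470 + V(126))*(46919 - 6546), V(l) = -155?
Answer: -1/488715279 ≈ -2.0462e-9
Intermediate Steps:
o = -488715165 (o = -(36470 - 155)*(46919 - 6546)/3 = -12105*40373 = -1/3*1466145495 = -488715165)
1/(Q(-114, K) + o) = 1/(-114 - 488715165) = 1/(-488715279) = -1/488715279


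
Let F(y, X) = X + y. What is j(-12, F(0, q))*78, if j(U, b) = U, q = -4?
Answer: -936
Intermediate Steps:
j(-12, F(0, q))*78 = -12*78 = -936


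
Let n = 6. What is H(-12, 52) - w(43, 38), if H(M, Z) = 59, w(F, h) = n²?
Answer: 23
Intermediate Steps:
w(F, h) = 36 (w(F, h) = 6² = 36)
H(-12, 52) - w(43, 38) = 59 - 1*36 = 59 - 36 = 23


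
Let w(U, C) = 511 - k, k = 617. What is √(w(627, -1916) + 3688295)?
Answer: √3688189 ≈ 1920.5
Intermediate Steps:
w(U, C) = -106 (w(U, C) = 511 - 1*617 = 511 - 617 = -106)
√(w(627, -1916) + 3688295) = √(-106 + 3688295) = √3688189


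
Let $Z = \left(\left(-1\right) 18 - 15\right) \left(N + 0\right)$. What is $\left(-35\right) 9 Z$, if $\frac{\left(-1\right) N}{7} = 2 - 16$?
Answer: $1018710$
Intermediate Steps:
$N = 98$ ($N = - 7 \left(2 - 16\right) = \left(-7\right) \left(-14\right) = 98$)
$Z = -3234$ ($Z = \left(\left(-1\right) 18 - 15\right) \left(98 + 0\right) = \left(-18 - 15\right) 98 = \left(-33\right) 98 = -3234$)
$\left(-35\right) 9 Z = \left(-35\right) 9 \left(-3234\right) = \left(-315\right) \left(-3234\right) = 1018710$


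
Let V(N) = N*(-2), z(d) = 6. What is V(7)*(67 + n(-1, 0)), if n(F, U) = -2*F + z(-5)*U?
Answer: -966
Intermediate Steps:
n(F, U) = -2*F + 6*U
V(N) = -2*N
V(7)*(67 + n(-1, 0)) = (-2*7)*(67 + (-2*(-1) + 6*0)) = -14*(67 + (2 + 0)) = -14*(67 + 2) = -14*69 = -966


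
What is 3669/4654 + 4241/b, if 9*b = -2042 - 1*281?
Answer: -169115439/10811242 ≈ -15.643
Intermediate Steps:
b = -2323/9 (b = (-2042 - 1*281)/9 = (-2042 - 281)/9 = (⅑)*(-2323) = -2323/9 ≈ -258.11)
3669/4654 + 4241/b = 3669/4654 + 4241/(-2323/9) = 3669*(1/4654) + 4241*(-9/2323) = 3669/4654 - 38169/2323 = -169115439/10811242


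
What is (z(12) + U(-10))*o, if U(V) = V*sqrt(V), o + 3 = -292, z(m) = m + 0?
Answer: -3540 + 2950*I*sqrt(10) ≈ -3540.0 + 9328.7*I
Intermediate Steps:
z(m) = m
o = -295 (o = -3 - 292 = -295)
U(V) = V**(3/2)
(z(12) + U(-10))*o = (12 + (-10)**(3/2))*(-295) = (12 - 10*I*sqrt(10))*(-295) = -3540 + 2950*I*sqrt(10)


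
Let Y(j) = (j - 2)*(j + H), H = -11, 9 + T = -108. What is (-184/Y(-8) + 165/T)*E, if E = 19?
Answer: -8813/195 ≈ -45.195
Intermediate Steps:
T = -117 (T = -9 - 108 = -117)
Y(j) = (-11 + j)*(-2 + j) (Y(j) = (j - 2)*(j - 11) = (-2 + j)*(-11 + j) = (-11 + j)*(-2 + j))
(-184/Y(-8) + 165/T)*E = (-184/(22 + (-8)**2 - 13*(-8)) + 165/(-117))*19 = (-184/(22 + 64 + 104) + 165*(-1/117))*19 = (-184/190 - 55/39)*19 = (-184*1/190 - 55/39)*19 = (-92/95 - 55/39)*19 = -8813/3705*19 = -8813/195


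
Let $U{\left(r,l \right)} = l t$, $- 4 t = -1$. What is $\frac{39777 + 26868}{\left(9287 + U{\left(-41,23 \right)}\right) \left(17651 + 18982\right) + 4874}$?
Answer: $\frac{266580}{1361704739} \approx 0.00019577$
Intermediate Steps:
$t = \frac{1}{4}$ ($t = \left(- \frac{1}{4}\right) \left(-1\right) = \frac{1}{4} \approx 0.25$)
$U{\left(r,l \right)} = \frac{l}{4}$ ($U{\left(r,l \right)} = l \frac{1}{4} = \frac{l}{4}$)
$\frac{39777 + 26868}{\left(9287 + U{\left(-41,23 \right)}\right) \left(17651 + 18982\right) + 4874} = \frac{39777 + 26868}{\left(9287 + \frac{1}{4} \cdot 23\right) \left(17651 + 18982\right) + 4874} = \frac{66645}{\left(9287 + \frac{23}{4}\right) 36633 + 4874} = \frac{66645}{\frac{37171}{4} \cdot 36633 + 4874} = \frac{66645}{\frac{1361685243}{4} + 4874} = \frac{66645}{\frac{1361704739}{4}} = 66645 \cdot \frac{4}{1361704739} = \frac{266580}{1361704739}$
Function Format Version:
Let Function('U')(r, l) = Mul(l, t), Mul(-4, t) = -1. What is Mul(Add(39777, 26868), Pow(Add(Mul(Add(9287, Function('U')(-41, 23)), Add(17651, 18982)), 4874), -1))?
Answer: Rational(266580, 1361704739) ≈ 0.00019577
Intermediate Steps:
t = Rational(1, 4) (t = Mul(Rational(-1, 4), -1) = Rational(1, 4) ≈ 0.25000)
Function('U')(r, l) = Mul(Rational(1, 4), l) (Function('U')(r, l) = Mul(l, Rational(1, 4)) = Mul(Rational(1, 4), l))
Mul(Add(39777, 26868), Pow(Add(Mul(Add(9287, Function('U')(-41, 23)), Add(17651, 18982)), 4874), -1)) = Mul(Add(39777, 26868), Pow(Add(Mul(Add(9287, Mul(Rational(1, 4), 23)), Add(17651, 18982)), 4874), -1)) = Mul(66645, Pow(Add(Mul(Add(9287, Rational(23, 4)), 36633), 4874), -1)) = Mul(66645, Pow(Add(Mul(Rational(37171, 4), 36633), 4874), -1)) = Mul(66645, Pow(Add(Rational(1361685243, 4), 4874), -1)) = Mul(66645, Pow(Rational(1361704739, 4), -1)) = Mul(66645, Rational(4, 1361704739)) = Rational(266580, 1361704739)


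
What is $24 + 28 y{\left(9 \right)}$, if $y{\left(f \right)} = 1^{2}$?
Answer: $52$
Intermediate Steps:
$y{\left(f \right)} = 1$
$24 + 28 y{\left(9 \right)} = 24 + 28 \cdot 1 = 24 + 28 = 52$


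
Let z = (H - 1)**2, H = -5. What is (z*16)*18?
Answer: 10368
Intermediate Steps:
z = 36 (z = (-5 - 1)**2 = (-6)**2 = 36)
(z*16)*18 = (36*16)*18 = 576*18 = 10368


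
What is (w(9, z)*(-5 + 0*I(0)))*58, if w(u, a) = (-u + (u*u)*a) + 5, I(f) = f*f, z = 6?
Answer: -139780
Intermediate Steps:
I(f) = f**2
w(u, a) = 5 - u + a*u**2 (w(u, a) = (-u + u**2*a) + 5 = (-u + a*u**2) + 5 = 5 - u + a*u**2)
(w(9, z)*(-5 + 0*I(0)))*58 = ((5 - 1*9 + 6*9**2)*(-5 + 0*0**2))*58 = ((5 - 9 + 6*81)*(-5 + 0*0))*58 = ((5 - 9 + 486)*(-5 + 0))*58 = (482*(-5))*58 = -2410*58 = -139780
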